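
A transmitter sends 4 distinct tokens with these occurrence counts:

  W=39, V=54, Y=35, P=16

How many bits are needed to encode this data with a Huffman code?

Build the Huffman tree bottom-up:
P(16) + Y(35) → 51
W(39) + 51 → 90
V(54) + 90 → 144
The encoded length is the sum of every internal node's weight: 51 + 90 + 144 = 285 bits.

285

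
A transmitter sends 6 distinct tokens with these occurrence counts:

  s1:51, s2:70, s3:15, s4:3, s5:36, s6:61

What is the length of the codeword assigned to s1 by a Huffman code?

2

Huffman merges, smallest pair first:
merge s4(3) and s3(15): 18
merge 18 and s5(36): 54
merge s1(51) and 54: 105
merge s6(61) and s2(70): 131
merge 105 and 131: 236
s1 sits 2 levels below the root, so its codeword is 2 bits.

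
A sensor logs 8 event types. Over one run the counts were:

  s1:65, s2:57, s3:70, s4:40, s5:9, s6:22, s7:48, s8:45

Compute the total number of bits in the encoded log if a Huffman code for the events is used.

Greedily combine the two least-frequent nodes:
combine s5(9), s6(22) → 31
combine 31, s4(40) → 71
combine s8(45), s7(48) → 93
combine s2(57), s1(65) → 122
combine s3(70), 71 → 141
combine 93, 122 → 215
combine 141, 215 → 356
Total encoded bits = sum of merged weights = 31 + 71 + 93 + 122 + 141 + 215 + 356 = 1029.

1029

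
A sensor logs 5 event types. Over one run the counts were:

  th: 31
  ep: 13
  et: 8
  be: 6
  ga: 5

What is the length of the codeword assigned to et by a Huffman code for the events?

3

Huffman merges, smallest pair first:
combine ga(5), be(6) → 11
combine et(8), 11 → 19
combine ep(13), 19 → 32
combine th(31), 32 → 63
The subtree containing et is merged 3 times, so code length = 3.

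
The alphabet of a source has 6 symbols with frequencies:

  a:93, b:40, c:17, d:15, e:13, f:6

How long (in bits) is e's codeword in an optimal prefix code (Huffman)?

4

Huffman merges, smallest pair first:
merge f(6) and e(13): 19
merge d(15) and c(17): 32
merge 19 and 32: 51
merge b(40) and 51: 91
merge 91 and a(93): 184
e's leaf is at depth 4, giving a 4-bit codeword.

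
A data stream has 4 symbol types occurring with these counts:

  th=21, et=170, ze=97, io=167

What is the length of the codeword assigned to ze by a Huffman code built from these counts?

Huffman merges, smallest pair first:
th(21) + ze(97) → 118
118 + io(167) → 285
et(170) + 285 → 455
ze's leaf is at depth 3, giving a 3-bit codeword.

3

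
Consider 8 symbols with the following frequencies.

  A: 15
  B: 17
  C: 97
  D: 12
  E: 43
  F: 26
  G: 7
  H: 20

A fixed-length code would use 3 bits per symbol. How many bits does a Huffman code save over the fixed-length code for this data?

Fixed-length: 3 bits × 237 symbols = 711 bits.
Huffman merges:
combine G(7), D(12) → 19
combine A(15), B(17) → 32
combine 19, H(20) → 39
combine F(26), 32 → 58
combine 39, E(43) → 82
combine 58, 82 → 140
combine C(97), 140 → 237
Huffman total = 19 + 32 + 39 + 58 + 82 + 140 + 237 = 607 bits.
Saving = 711 − 607 = 104 bits.

104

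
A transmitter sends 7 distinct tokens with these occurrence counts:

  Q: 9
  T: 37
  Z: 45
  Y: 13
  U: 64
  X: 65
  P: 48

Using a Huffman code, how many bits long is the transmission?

Build the Huffman tree bottom-up:
Q(9) + Y(13) → 22
22 + T(37) → 59
Z(45) + P(48) → 93
59 + U(64) → 123
X(65) + 93 → 158
123 + 158 → 281
Each symbol's bit-cost is frequency × depth; summing gives 736 bits (equivalently 22 + 59 + 93 + 123 + 158 + 281).

736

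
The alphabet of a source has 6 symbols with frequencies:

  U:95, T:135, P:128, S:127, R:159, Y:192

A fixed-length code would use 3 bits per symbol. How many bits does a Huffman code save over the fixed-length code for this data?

Fixed-length: 3 bits × 836 symbols = 2508 bits.
Huffman merges:
U(95) + S(127) → 222
P(128) + T(135) → 263
R(159) + Y(192) → 351
222 + 263 → 485
351 + 485 → 836
Huffman total = 222 + 263 + 351 + 485 + 836 = 2157 bits.
Saving = 2508 − 2157 = 351 bits.

351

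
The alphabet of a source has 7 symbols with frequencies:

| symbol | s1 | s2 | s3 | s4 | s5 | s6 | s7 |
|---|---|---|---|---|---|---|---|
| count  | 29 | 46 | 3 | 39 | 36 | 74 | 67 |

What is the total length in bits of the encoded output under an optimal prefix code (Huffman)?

773

Build the Huffman tree bottom-up:
merge s3(3) and s1(29): 32
merge 32 and s5(36): 68
merge s4(39) and s2(46): 85
merge s7(67) and 68: 135
merge s6(74) and 85: 159
merge 135 and 159: 294
Each symbol's bit-cost is frequency × depth; summing gives 773 bits (equivalently 32 + 68 + 85 + 135 + 159 + 294).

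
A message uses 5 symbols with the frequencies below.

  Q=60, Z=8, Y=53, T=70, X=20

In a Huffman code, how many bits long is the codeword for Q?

Repeatedly merge the two smallest:
combine Z(8), X(20) → 28
combine 28, Y(53) → 81
combine Q(60), T(70) → 130
combine 81, 130 → 211
The subtree containing Q is merged 2 times, so code length = 2.

2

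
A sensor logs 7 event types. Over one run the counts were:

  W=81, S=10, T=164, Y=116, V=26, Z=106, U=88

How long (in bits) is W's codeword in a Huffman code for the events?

Huffman merges, smallest pair first:
combine S(10), V(26) → 36
combine 36, W(81) → 117
combine U(88), Z(106) → 194
combine Y(116), 117 → 233
combine T(164), 194 → 358
combine 233, 358 → 591
W sits 3 levels below the root, so its codeword is 3 bits.

3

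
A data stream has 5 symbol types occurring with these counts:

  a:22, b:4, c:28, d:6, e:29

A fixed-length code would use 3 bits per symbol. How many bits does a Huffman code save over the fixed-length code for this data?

79

Fixed-length: 3 bits × 89 symbols = 267 bits.
Huffman merges:
combine b(4), d(6) → 10
combine 10, a(22) → 32
combine c(28), e(29) → 57
combine 32, 57 → 89
Huffman total = 10 + 32 + 57 + 89 = 188 bits.
Saving = 267 − 188 = 79 bits.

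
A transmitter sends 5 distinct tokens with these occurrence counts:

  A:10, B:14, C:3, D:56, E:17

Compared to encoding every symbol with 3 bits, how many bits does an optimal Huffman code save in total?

Fixed-length: 3 bits × 100 symbols = 300 bits.
Huffman merges:
combine C(3), A(10) → 13
combine 13, B(14) → 27
combine E(17), 27 → 44
combine 44, D(56) → 100
Huffman total = 13 + 27 + 44 + 100 = 184 bits.
Saving = 300 − 184 = 116 bits.

116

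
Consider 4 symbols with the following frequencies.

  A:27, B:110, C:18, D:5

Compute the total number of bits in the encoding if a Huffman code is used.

233

Greedily combine the two least-frequent nodes:
combine D(5), C(18) → 23
combine 23, A(27) → 50
combine 50, B(110) → 160
The encoded length is the sum of every internal node's weight: 23 + 50 + 160 = 233 bits.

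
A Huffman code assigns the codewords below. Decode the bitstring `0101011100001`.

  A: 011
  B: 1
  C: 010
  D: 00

Read left to right; each codeword is recognised as soon as it completes (prefix code):
  010→C | 1→B | 011→A | 1→B | 00→D | 00→D | 1→B
Decoded message: CBABDDB

CBABDDB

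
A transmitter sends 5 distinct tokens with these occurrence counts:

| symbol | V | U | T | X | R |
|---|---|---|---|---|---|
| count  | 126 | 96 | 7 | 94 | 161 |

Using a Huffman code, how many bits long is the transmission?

Build the Huffman tree bottom-up:
merge T(7) and X(94): 101
merge U(96) and 101: 197
merge V(126) and R(161): 287
merge 197 and 287: 484
Each symbol's bit-cost is frequency × depth; summing gives 1069 bits (equivalently 101 + 197 + 287 + 484).

1069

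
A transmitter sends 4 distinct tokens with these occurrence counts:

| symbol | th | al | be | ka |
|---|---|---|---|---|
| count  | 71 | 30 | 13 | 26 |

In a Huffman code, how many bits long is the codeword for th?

1

Huffman merges, smallest pair first:
combine be(13), ka(26) → 39
combine al(30), 39 → 69
combine 69, th(71) → 140
th is merged only at the final step, so code length = 1.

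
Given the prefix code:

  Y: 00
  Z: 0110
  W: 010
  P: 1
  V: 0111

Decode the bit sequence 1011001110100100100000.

Read left to right; each codeword is recognised as soon as it completes (prefix code):
  1→P | 0110→Z | 0111→V | 010→W | 010→W | 010→W | 00→Y | 00→Y
Decoded message: PZVWWWYY

PZVWWWYY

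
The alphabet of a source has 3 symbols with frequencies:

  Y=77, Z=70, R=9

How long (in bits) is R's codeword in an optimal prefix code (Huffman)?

2

Huffman merges, smallest pair first:
R(9) + Z(70) → 79
Y(77) + 79 → 156
R's leaf is at depth 2, giving a 2-bit codeword.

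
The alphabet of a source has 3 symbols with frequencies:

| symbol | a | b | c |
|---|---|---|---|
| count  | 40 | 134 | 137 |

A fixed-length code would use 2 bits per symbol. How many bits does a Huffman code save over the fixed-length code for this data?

137

Fixed-length: 2 bits × 311 symbols = 622 bits.
Huffman merges:
combine a(40), b(134) → 174
combine c(137), 174 → 311
Huffman total = 174 + 311 = 485 bits.
Saving = 622 − 485 = 137 bits.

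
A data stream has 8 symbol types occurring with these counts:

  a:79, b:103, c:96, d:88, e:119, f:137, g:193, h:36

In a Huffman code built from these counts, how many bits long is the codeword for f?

3

Huffman merges, smallest pair first:
merge h(36) and a(79): 115
merge d(88) and c(96): 184
merge b(103) and 115: 218
merge e(119) and f(137): 256
merge 184 and g(193): 377
merge 218 and 256: 474
merge 377 and 474: 851
f sits 3 levels below the root, so its codeword is 3 bits.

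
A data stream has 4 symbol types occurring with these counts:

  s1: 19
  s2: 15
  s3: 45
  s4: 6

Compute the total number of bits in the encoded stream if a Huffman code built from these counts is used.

Build the Huffman tree bottom-up:
s4(6) + s2(15) → 21
s1(19) + 21 → 40
40 + s3(45) → 85
The encoded length is the sum of every internal node's weight: 21 + 40 + 85 = 146 bits.

146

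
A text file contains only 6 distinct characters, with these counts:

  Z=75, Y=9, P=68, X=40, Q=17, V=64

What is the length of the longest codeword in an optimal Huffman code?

Merge the two lowest-weight nodes at each step:
combine Y(9), Q(17) → 26
combine 26, X(40) → 66
combine V(64), 66 → 130
combine P(68), Z(75) → 143
combine 130, 143 → 273
The first pair merged (Y, Q) ends up deepest, at depth 4.

4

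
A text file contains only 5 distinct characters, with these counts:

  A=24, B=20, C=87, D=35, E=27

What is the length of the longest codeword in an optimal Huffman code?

Merge the two lowest-weight nodes at each step:
B(20) + A(24) → 44
E(27) + D(35) → 62
44 + 62 → 106
C(87) + 106 → 193
Maximum depth reached is 3.

3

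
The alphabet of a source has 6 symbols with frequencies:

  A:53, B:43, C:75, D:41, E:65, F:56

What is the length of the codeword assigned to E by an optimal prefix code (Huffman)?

Huffman merges, smallest pair first:
merge D(41) and B(43): 84
merge A(53) and F(56): 109
merge E(65) and C(75): 140
merge 84 and 109: 193
merge 140 and 193: 333
E's leaf is at depth 2, giving a 2-bit codeword.

2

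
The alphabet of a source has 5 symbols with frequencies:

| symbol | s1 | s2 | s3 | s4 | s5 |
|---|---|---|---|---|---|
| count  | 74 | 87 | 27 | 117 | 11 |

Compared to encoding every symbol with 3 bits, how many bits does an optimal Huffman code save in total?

Fixed-length: 3 bits × 316 symbols = 948 bits.
Huffman merges:
combine s5(11), s3(27) → 38
combine 38, s1(74) → 112
combine s2(87), 112 → 199
combine s4(117), 199 → 316
Huffman total = 38 + 112 + 199 + 316 = 665 bits.
Saving = 948 − 665 = 283 bits.

283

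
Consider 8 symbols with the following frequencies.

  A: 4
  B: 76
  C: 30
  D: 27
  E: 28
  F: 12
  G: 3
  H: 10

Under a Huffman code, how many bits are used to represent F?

4

Huffman merges, smallest pair first:
combine G(3), A(4) → 7
combine 7, H(10) → 17
combine F(12), 17 → 29
combine D(27), E(28) → 55
combine 29, C(30) → 59
combine 55, 59 → 114
combine B(76), 114 → 190
F's leaf is at depth 4, giving a 4-bit codeword.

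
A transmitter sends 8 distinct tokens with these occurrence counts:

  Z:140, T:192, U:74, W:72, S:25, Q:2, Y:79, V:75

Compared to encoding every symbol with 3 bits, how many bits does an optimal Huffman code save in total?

Fixed-length: 3 bits × 659 symbols = 1977 bits.
Huffman merges:
merge Q(2) and S(25): 27
merge 27 and W(72): 99
merge U(74) and V(75): 149
merge Y(79) and 99: 178
merge Z(140) and 149: 289
merge 178 and T(192): 370
merge 289 and 370: 659
Huffman total = 27 + 99 + 149 + 178 + 289 + 370 + 659 = 1771 bits.
Saving = 1977 − 1771 = 206 bits.

206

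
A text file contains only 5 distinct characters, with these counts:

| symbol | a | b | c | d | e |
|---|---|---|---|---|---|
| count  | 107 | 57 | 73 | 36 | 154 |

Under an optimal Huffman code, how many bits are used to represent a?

2

Build the tree from the bottom:
merge d(36) and b(57): 93
merge c(73) and 93: 166
merge a(107) and e(154): 261
merge 166 and 261: 427
The subtree containing a is merged 2 times, so code length = 2.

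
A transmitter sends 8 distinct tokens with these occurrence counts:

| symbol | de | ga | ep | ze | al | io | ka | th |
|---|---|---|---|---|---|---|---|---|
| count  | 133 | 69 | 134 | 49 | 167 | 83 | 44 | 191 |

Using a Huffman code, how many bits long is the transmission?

Greedily combine the two least-frequent nodes:
merge ka(44) and ze(49): 93
merge ga(69) and io(83): 152
merge 93 and de(133): 226
merge ep(134) and 152: 286
merge al(167) and th(191): 358
merge 226 and 286: 512
merge 358 and 512: 870
Total encoded bits = sum of merged weights = 93 + 152 + 226 + 286 + 358 + 512 + 870 = 2497.

2497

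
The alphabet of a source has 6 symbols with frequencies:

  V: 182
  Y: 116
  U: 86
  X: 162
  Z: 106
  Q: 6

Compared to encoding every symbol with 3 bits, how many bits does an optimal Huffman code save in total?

Fixed-length: 3 bits × 658 symbols = 1974 bits.
Huffman merges:
merge Q(6) and U(86): 92
merge 92 and Z(106): 198
merge Y(116) and X(162): 278
merge V(182) and 198: 380
merge 278 and 380: 658
Huffman total = 92 + 198 + 278 + 380 + 658 = 1606 bits.
Saving = 1974 − 1606 = 368 bits.

368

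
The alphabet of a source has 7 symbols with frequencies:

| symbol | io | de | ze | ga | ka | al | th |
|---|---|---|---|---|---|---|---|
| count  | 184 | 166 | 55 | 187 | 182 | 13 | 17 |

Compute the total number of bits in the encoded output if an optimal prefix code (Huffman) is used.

Greedily combine the two least-frequent nodes:
al(13) + th(17) → 30
30 + ze(55) → 85
85 + de(166) → 251
ka(182) + io(184) → 366
ga(187) + 251 → 438
366 + 438 → 804
The encoded length is the sum of every internal node's weight: 30 + 85 + 251 + 366 + 438 + 804 = 1974 bits.

1974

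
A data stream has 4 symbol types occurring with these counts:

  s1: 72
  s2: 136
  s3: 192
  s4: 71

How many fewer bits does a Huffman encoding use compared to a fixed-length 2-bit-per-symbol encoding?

Fixed-length: 2 bits × 471 symbols = 942 bits.
Huffman merges:
merge s4(71) and s1(72): 143
merge s2(136) and 143: 279
merge s3(192) and 279: 471
Huffman total = 143 + 279 + 471 = 893 bits.
Saving = 942 − 893 = 49 bits.

49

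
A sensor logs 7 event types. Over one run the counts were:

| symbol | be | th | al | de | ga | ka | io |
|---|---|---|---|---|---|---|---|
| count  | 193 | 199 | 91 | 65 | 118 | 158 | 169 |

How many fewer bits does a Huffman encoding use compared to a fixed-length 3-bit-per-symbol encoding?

Fixed-length: 3 bits × 993 symbols = 2979 bits.
Huffman merges:
merge de(65) and al(91): 156
merge ga(118) and 156: 274
merge ka(158) and io(169): 327
merge be(193) and th(199): 392
merge 274 and 327: 601
merge 392 and 601: 993
Huffman total = 156 + 274 + 327 + 392 + 601 + 993 = 2743 bits.
Saving = 2979 − 2743 = 236 bits.

236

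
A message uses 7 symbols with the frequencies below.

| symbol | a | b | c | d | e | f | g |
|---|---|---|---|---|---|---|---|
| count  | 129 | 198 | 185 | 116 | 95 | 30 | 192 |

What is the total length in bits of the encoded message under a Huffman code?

Greedily combine the two least-frequent nodes:
combine f(30), e(95) → 125
combine d(116), 125 → 241
combine a(129), c(185) → 314
combine g(192), b(198) → 390
combine 241, 314 → 555
combine 390, 555 → 945
The encoded length is the sum of every internal node's weight: 125 + 241 + 314 + 390 + 555 + 945 = 2570 bits.

2570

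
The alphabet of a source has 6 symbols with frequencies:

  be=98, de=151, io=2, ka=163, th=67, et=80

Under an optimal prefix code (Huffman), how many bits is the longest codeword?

Merge the two lowest-weight nodes at each step:
combine io(2), th(67) → 69
combine 69, et(80) → 149
combine be(98), 149 → 247
combine de(151), ka(163) → 314
combine 247, 314 → 561
The rarest symbols sit at the bottom; the longest codeword is 4 bits.

4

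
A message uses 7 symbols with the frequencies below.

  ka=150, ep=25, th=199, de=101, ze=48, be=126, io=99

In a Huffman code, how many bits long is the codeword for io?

3

Repeatedly merge the two smallest:
merge ep(25) and ze(48): 73
merge 73 and io(99): 172
merge de(101) and be(126): 227
merge ka(150) and 172: 322
merge th(199) and 227: 426
merge 322 and 426: 748
The subtree containing io is merged 3 times, so code length = 3.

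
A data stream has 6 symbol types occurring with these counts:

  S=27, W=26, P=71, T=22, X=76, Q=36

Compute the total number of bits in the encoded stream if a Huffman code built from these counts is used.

627

Build the Huffman tree bottom-up:
merge T(22) and W(26): 48
merge S(27) and Q(36): 63
merge 48 and 63: 111
merge P(71) and X(76): 147
merge 111 and 147: 258
Total encoded bits = sum of merged weights = 48 + 63 + 111 + 147 + 258 = 627.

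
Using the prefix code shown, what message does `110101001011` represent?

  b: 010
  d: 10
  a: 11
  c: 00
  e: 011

Read left to right; each codeword is recognised as soon as it completes (prefix code):
  11→a | 010→b | 10→d | 010→b | 11→a
Decoded message: abdba

abdba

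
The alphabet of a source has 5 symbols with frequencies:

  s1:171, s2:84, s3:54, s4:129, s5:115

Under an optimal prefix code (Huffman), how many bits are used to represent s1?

Build the tree from the bottom:
s3(54) + s2(84) → 138
s5(115) + s4(129) → 244
138 + s1(171) → 309
244 + 309 → 553
The subtree containing s1 is merged 2 times, so code length = 2.

2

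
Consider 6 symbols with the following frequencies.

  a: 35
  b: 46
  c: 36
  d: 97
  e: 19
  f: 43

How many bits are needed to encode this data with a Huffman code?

685

Build the Huffman tree bottom-up:
e(19) + a(35) → 54
c(36) + f(43) → 79
b(46) + 54 → 100
79 + d(97) → 176
100 + 176 → 276
Each symbol's bit-cost is frequency × depth; summing gives 685 bits (equivalently 54 + 79 + 100 + 176 + 276).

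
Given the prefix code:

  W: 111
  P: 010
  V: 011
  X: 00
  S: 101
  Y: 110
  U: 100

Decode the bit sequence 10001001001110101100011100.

UPPVSVXVU

Read left to right; each codeword is recognised as soon as it completes (prefix code):
  100→U | 010→P | 010→P | 011→V | 101→S | 011→V | 00→X | 011→V | 100→U
Decoded message: UPPVSVXVU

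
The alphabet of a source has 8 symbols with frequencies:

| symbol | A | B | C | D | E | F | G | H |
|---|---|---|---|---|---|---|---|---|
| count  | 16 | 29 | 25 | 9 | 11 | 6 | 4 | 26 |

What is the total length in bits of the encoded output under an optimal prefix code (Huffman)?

Build the Huffman tree bottom-up:
combine G(4), F(6) → 10
combine D(9), 10 → 19
combine E(11), A(16) → 27
combine 19, C(25) → 44
combine H(26), 27 → 53
combine B(29), 44 → 73
combine 53, 73 → 126
Total encoded bits = sum of merged weights = 10 + 19 + 27 + 44 + 53 + 73 + 126 = 352.

352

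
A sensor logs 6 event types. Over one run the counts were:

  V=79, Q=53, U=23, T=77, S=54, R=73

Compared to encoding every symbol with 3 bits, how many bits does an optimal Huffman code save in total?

Fixed-length: 3 bits × 359 symbols = 1077 bits.
Huffman merges:
merge U(23) and Q(53): 76
merge S(54) and R(73): 127
merge 76 and T(77): 153
merge V(79) and 127: 206
merge 153 and 206: 359
Huffman total = 76 + 127 + 153 + 206 + 359 = 921 bits.
Saving = 1077 − 921 = 156 bits.

156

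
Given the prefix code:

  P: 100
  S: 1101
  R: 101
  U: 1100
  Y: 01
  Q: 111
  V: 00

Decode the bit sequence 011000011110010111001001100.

YPVQPRUPU

Read left to right; each codeword is recognised as soon as it completes (prefix code):
  01→Y | 100→P | 00→V | 111→Q | 100→P | 101→R | 1100→U | 100→P | 1100→U
Decoded message: YPVQPRUPU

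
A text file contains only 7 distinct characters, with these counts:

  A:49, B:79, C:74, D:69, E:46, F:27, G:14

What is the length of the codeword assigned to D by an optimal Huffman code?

Repeatedly merge the two smallest:
G(14) + F(27) → 41
41 + E(46) → 87
A(49) + D(69) → 118
C(74) + B(79) → 153
87 + 118 → 205
153 + 205 → 358
D sits 3 levels below the root, so its codeword is 3 bits.

3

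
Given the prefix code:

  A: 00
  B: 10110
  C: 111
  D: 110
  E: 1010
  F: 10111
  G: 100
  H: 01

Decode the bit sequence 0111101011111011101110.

HCHHCFHD

Read left to right; each codeword is recognised as soon as it completes (prefix code):
  01→H | 111→C | 01→H | 01→H | 111→C | 10111→F | 01→H | 110→D
Decoded message: HCHHCFHD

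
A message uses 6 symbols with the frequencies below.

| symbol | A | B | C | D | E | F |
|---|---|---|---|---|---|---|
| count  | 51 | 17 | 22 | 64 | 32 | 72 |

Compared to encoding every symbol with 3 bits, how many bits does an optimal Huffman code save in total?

Fixed-length: 3 bits × 258 symbols = 774 bits.
Huffman merges:
B(17) + C(22) → 39
E(32) + 39 → 71
A(51) + D(64) → 115
71 + F(72) → 143
115 + 143 → 258
Huffman total = 39 + 71 + 115 + 143 + 258 = 626 bits.
Saving = 774 − 626 = 148 bits.

148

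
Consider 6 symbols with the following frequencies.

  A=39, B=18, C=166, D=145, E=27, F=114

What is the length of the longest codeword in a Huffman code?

Merge the two lowest-weight nodes at each step:
merge B(18) and E(27): 45
merge A(39) and 45: 84
merge 84 and F(114): 198
merge D(145) and C(166): 311
merge 198 and 311: 509
Maximum depth reached is 4.

4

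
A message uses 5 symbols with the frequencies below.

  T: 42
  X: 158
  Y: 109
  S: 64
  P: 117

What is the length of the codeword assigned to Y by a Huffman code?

2

Huffman merges, smallest pair first:
combine T(42), S(64) → 106
combine 106, Y(109) → 215
combine P(117), X(158) → 275
combine 215, 275 → 490
Y's leaf is at depth 2, giving a 2-bit codeword.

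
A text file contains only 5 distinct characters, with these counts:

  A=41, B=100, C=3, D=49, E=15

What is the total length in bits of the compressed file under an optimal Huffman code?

Build the Huffman tree bottom-up:
C(3) + E(15) → 18
18 + A(41) → 59
D(49) + 59 → 108
B(100) + 108 → 208
Each symbol's bit-cost is frequency × depth; summing gives 393 bits (equivalently 18 + 59 + 108 + 208).

393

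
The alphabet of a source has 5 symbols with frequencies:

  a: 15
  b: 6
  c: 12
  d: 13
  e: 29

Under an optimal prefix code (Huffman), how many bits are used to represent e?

1

Repeatedly merge the two smallest:
b(6) + c(12) → 18
d(13) + a(15) → 28
18 + 28 → 46
e(29) + 46 → 75
e is a child of the root — depth 1, so its codeword is a single bit.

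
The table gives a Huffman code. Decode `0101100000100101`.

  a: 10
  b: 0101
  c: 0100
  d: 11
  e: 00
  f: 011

baeeab

Read left to right; each codeword is recognised as soon as it completes (prefix code):
  0101→b | 10→a | 00→e | 00→e | 10→a | 0101→b
Decoded message: baeeab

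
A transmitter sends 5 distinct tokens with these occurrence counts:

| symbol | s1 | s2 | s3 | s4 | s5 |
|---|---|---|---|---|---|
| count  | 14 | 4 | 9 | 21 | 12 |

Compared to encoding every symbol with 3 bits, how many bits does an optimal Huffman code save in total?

Fixed-length: 3 bits × 60 symbols = 180 bits.
Huffman merges:
merge s2(4) and s3(9): 13
merge s5(12) and 13: 25
merge s1(14) and s4(21): 35
merge 25 and 35: 60
Huffman total = 13 + 25 + 35 + 60 = 133 bits.
Saving = 180 − 133 = 47 bits.

47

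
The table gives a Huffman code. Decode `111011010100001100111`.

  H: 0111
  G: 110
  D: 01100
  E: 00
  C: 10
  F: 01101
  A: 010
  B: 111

Read left to right; each codeword is recognised as soon as it completes (prefix code):
  111→B | 01101→F | 010→A | 00→E | 01100→D | 111→B
Decoded message: BFAEDB

BFAEDB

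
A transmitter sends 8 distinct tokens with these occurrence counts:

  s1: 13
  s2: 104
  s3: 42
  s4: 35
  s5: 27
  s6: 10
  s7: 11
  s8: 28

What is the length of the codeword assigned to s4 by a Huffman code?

Build the tree from the bottom:
s6(10) + s7(11) → 21
s1(13) + 21 → 34
s5(27) + s8(28) → 55
34 + s4(35) → 69
s3(42) + 55 → 97
69 + 97 → 166
s2(104) + 166 → 270
s4 sits 3 levels below the root, so its codeword is 3 bits.

3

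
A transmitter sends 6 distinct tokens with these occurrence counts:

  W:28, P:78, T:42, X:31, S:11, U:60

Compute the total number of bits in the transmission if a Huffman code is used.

Build the Huffman tree bottom-up:
merge S(11) and W(28): 39
merge X(31) and 39: 70
merge T(42) and U(60): 102
merge 70 and P(78): 148
merge 102 and 148: 250
Each symbol's bit-cost is frequency × depth; summing gives 609 bits (equivalently 39 + 70 + 102 + 148 + 250).

609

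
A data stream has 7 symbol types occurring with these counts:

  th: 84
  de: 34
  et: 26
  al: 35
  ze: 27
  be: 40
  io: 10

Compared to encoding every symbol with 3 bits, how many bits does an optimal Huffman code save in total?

Fixed-length: 3 bits × 256 symbols = 768 bits.
Huffman merges:
io(10) + et(26) → 36
ze(27) + de(34) → 61
al(35) + 36 → 71
be(40) + 61 → 101
71 + th(84) → 155
101 + 155 → 256
Huffman total = 36 + 61 + 71 + 101 + 155 + 256 = 680 bits.
Saving = 768 − 680 = 88 bits.

88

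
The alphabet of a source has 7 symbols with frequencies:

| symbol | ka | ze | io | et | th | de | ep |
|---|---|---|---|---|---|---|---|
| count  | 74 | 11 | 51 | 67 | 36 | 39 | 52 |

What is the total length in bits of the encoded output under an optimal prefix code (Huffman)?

Build the Huffman tree bottom-up:
merge ze(11) and th(36): 47
merge de(39) and 47: 86
merge io(51) and ep(52): 103
merge et(67) and ka(74): 141
merge 86 and 103: 189
merge 141 and 189: 330
Total encoded bits = sum of merged weights = 47 + 86 + 103 + 141 + 189 + 330 = 896.

896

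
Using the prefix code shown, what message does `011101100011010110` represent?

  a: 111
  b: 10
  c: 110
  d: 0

dadcddcbc

Read left to right; each codeword is recognised as soon as it completes (prefix code):
  0→d | 111→a | 0→d | 110→c | 0→d | 0→d | 110→c | 10→b | 110→c
Decoded message: dadcddcbc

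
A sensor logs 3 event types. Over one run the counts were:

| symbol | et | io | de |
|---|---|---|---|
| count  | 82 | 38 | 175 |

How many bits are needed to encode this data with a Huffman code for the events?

Greedily combine the two least-frequent nodes:
merge io(38) and et(82): 120
merge 120 and de(175): 295
Total encoded bits = sum of merged weights = 120 + 295 = 415.

415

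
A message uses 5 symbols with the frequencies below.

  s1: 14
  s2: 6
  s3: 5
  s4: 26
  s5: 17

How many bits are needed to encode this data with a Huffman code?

Build the Huffman tree bottom-up:
combine s3(5), s2(6) → 11
combine 11, s1(14) → 25
combine s5(17), 25 → 42
combine s4(26), 42 → 68
The encoded length is the sum of every internal node's weight: 11 + 25 + 42 + 68 = 146 bits.

146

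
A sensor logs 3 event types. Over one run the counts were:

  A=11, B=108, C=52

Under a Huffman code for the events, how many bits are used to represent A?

2

Build the tree from the bottom:
merge A(11) and C(52): 63
merge 63 and B(108): 171
The subtree containing A is merged 2 times, so code length = 2.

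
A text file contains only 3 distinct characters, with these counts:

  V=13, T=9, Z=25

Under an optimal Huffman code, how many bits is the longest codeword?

Merge the two lowest-weight nodes at each step:
merge T(9) and V(13): 22
merge 22 and Z(25): 47
The first pair merged (T, V) ends up deepest, at depth 2.

2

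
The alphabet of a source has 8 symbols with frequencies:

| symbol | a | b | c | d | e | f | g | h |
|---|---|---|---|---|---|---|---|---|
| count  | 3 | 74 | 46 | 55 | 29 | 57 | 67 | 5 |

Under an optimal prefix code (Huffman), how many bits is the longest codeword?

Merge the two lowest-weight nodes at each step:
combine a(3), h(5) → 8
combine 8, e(29) → 37
combine 37, c(46) → 83
combine d(55), f(57) → 112
combine g(67), b(74) → 141
combine 83, 112 → 195
combine 141, 195 → 336
The rarest symbols sit at the bottom; the longest codeword is 5 bits.

5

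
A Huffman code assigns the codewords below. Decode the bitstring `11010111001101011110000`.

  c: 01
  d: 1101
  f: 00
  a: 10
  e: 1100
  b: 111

Read left to right; each codeword is recognised as soon as it completes (prefix code):
  1101→d | 01→c | 1100→e | 1101→d | 01→c | 111→b | 00→f | 00→f
Decoded message: dcedcbff

dcedcbff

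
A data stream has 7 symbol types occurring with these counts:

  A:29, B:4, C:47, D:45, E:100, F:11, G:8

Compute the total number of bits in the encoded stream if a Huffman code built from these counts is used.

Greedily combine the two least-frequent nodes:
merge B(4) and G(8): 12
merge F(11) and 12: 23
merge 23 and A(29): 52
merge D(45) and C(47): 92
merge 52 and 92: 144
merge E(100) and 144: 244
Each symbol's bit-cost is frequency × depth; summing gives 567 bits (equivalently 12 + 23 + 52 + 92 + 144 + 244).

567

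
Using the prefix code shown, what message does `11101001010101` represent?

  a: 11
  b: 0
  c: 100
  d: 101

Read left to right; each codeword is recognised as soon as it completes (prefix code):
  11→a | 101→d | 0→b | 0→b | 101→d | 0→b | 101→d
Decoded message: adbbdbd

adbbdbd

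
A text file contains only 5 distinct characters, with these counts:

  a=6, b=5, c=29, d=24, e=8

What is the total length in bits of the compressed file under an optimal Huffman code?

Build the Huffman tree bottom-up:
b(5) + a(6) → 11
e(8) + 11 → 19
19 + d(24) → 43
c(29) + 43 → 72
Total encoded bits = sum of merged weights = 11 + 19 + 43 + 72 = 145.

145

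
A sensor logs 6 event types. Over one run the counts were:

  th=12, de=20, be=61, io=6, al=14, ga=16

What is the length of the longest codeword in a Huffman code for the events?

Merge the two lowest-weight nodes at each step:
merge io(6) and th(12): 18
merge al(14) and ga(16): 30
merge 18 and de(20): 38
merge 30 and 38: 68
merge be(61) and 68: 129
The rarest symbols sit at the bottom; the longest codeword is 4 bits.

4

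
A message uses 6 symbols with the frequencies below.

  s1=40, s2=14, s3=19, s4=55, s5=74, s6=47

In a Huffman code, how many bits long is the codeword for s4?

2

Repeatedly merge the two smallest:
s2(14) + s3(19) → 33
33 + s1(40) → 73
s6(47) + s4(55) → 102
73 + s5(74) → 147
102 + 147 → 249
s4's leaf is at depth 2, giving a 2-bit codeword.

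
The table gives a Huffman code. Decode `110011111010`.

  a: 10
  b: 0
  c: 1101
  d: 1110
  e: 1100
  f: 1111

efaa

Read left to right; each codeword is recognised as soon as it completes (prefix code):
  1100→e | 1111→f | 10→a | 10→a
Decoded message: efaa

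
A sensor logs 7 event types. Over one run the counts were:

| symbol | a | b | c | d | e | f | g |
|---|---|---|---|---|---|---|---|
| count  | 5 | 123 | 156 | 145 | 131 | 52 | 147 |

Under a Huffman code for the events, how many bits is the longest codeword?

Merge the two lowest-weight nodes at each step:
a(5) + f(52) → 57
57 + b(123) → 180
e(131) + d(145) → 276
g(147) + c(156) → 303
180 + 276 → 456
303 + 456 → 759
Maximum depth reached is 4.

4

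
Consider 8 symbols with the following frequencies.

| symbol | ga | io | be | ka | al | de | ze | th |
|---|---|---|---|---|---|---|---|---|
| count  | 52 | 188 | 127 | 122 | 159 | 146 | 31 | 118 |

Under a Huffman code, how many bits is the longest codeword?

Merge the two lowest-weight nodes at each step:
combine ze(31), ga(52) → 83
combine 83, th(118) → 201
combine ka(122), be(127) → 249
combine de(146), al(159) → 305
combine io(188), 201 → 389
combine 249, 305 → 554
combine 389, 554 → 943
Maximum depth reached is 4.

4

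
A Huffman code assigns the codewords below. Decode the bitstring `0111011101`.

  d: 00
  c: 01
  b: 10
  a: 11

cacac

Read left to right; each codeword is recognised as soon as it completes (prefix code):
  01→c | 11→a | 01→c | 11→a | 01→c
Decoded message: cacac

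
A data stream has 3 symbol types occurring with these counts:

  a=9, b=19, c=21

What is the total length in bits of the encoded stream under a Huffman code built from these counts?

Build the Huffman tree bottom-up:
combine a(9), b(19) → 28
combine c(21), 28 → 49
The encoded length is the sum of every internal node's weight: 28 + 49 = 77 bits.

77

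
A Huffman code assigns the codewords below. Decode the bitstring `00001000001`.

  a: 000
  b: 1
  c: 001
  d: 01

adac

Read left to right; each codeword is recognised as soon as it completes (prefix code):
  000→a | 01→d | 000→a | 001→c
Decoded message: adac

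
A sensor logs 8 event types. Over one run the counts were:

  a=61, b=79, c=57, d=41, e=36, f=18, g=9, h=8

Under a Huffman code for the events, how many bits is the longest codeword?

5

Merge the two lowest-weight nodes at each step:
h(8) + g(9) → 17
17 + f(18) → 35
35 + e(36) → 71
d(41) + c(57) → 98
a(61) + 71 → 132
b(79) + 98 → 177
132 + 177 → 309
Maximum depth reached is 5.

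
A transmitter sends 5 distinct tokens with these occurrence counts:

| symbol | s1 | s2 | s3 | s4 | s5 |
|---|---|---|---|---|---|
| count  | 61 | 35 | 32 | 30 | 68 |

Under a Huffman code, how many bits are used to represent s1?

Huffman merges, smallest pair first:
merge s4(30) and s3(32): 62
merge s2(35) and s1(61): 96
merge 62 and s5(68): 130
merge 96 and 130: 226
The subtree containing s1 is merged 2 times, so code length = 2.

2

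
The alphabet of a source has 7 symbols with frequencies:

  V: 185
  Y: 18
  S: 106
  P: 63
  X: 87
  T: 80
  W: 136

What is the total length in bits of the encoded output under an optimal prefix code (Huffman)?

1785

Build the Huffman tree bottom-up:
Y(18) + P(63) → 81
T(80) + 81 → 161
X(87) + S(106) → 193
W(136) + 161 → 297
V(185) + 193 → 378
297 + 378 → 675
The encoded length is the sum of every internal node's weight: 81 + 161 + 193 + 297 + 378 + 675 = 1785 bits.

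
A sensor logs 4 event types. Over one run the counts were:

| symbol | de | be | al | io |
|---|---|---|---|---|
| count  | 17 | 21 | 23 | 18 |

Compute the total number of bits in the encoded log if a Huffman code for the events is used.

158

Build the Huffman tree bottom-up:
combine de(17), io(18) → 35
combine be(21), al(23) → 44
combine 35, 44 → 79
The encoded length is the sum of every internal node's weight: 35 + 44 + 79 = 158 bits.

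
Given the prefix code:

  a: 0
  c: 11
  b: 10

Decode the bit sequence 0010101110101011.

Read left to right; each codeword is recognised as soon as it completes (prefix code):
  0→a | 0→a | 10→b | 10→b | 11→c | 10→b | 10→b | 10→b | 11→c
Decoded message: aabbcbbbc

aabbcbbbc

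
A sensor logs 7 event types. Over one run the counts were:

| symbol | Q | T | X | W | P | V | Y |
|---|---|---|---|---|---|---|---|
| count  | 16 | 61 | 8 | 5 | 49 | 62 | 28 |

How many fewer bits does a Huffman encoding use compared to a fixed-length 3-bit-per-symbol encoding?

130

Fixed-length: 3 bits × 229 symbols = 687 bits.
Huffman merges:
combine W(5), X(8) → 13
combine 13, Q(16) → 29
combine Y(28), 29 → 57
combine P(49), 57 → 106
combine T(61), V(62) → 123
combine 106, 123 → 229
Huffman total = 13 + 29 + 57 + 106 + 123 + 229 = 557 bits.
Saving = 687 − 557 = 130 bits.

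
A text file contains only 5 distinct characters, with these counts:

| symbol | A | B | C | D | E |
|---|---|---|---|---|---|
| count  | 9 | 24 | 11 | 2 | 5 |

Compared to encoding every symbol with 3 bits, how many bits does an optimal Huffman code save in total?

Fixed-length: 3 bits × 51 symbols = 153 bits.
Huffman merges:
merge D(2) and E(5): 7
merge 7 and A(9): 16
merge C(11) and 16: 27
merge B(24) and 27: 51
Huffman total = 7 + 16 + 27 + 51 = 101 bits.
Saving = 153 − 101 = 52 bits.

52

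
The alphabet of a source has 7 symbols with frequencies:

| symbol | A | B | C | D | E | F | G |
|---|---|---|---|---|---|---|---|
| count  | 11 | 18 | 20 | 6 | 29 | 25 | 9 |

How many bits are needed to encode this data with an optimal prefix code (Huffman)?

Build the Huffman tree bottom-up:
D(6) + G(9) → 15
A(11) + 15 → 26
B(18) + C(20) → 38
F(25) + 26 → 51
E(29) + 38 → 67
51 + 67 → 118
Total encoded bits = sum of merged weights = 15 + 26 + 38 + 51 + 67 + 118 = 315.

315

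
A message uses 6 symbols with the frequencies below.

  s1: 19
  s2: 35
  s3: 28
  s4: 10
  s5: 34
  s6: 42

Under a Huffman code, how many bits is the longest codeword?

Merge the two lowest-weight nodes at each step:
combine s4(10), s1(19) → 29
combine s3(28), 29 → 57
combine s5(34), s2(35) → 69
combine s6(42), 57 → 99
combine 69, 99 → 168
The rarest symbols sit at the bottom; the longest codeword is 4 bits.

4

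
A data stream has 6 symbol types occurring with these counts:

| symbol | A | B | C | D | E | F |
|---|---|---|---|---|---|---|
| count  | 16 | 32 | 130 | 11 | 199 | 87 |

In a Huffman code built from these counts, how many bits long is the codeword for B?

Build the tree from the bottom:
combine D(11), A(16) → 27
combine 27, B(32) → 59
combine 59, F(87) → 146
combine C(130), 146 → 276
combine E(199), 276 → 475
B's leaf is at depth 4, giving a 4-bit codeword.

4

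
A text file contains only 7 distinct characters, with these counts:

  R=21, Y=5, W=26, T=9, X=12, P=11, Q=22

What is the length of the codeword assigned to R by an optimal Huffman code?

Repeatedly merge the two smallest:
combine Y(5), T(9) → 14
combine P(11), X(12) → 23
combine 14, R(21) → 35
combine Q(22), 23 → 45
combine W(26), 35 → 61
combine 45, 61 → 106
The subtree containing R is merged 3 times, so code length = 3.

3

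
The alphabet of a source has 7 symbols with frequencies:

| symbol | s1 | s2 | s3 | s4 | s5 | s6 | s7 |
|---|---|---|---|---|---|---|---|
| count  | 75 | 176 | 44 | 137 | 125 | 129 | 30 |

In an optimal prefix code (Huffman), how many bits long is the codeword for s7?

Huffman merges, smallest pair first:
s7(30) + s3(44) → 74
74 + s1(75) → 149
s5(125) + s6(129) → 254
s4(137) + 149 → 286
s2(176) + 254 → 430
286 + 430 → 716
s7 sits 4 levels below the root, so its codeword is 4 bits.

4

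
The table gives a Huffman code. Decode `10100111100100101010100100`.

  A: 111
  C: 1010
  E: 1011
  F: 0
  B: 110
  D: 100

CFADDCCFD

Read left to right; each codeword is recognised as soon as it completes (prefix code):
  1010→C | 0→F | 111→A | 100→D | 100→D | 1010→C | 1010→C | 0→F | 100→D
Decoded message: CFADDCCFD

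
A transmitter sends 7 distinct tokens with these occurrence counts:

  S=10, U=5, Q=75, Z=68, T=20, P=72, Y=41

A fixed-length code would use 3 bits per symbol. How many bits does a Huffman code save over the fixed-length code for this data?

Fixed-length: 3 bits × 291 symbols = 873 bits.
Huffman merges:
merge U(5) and S(10): 15
merge 15 and T(20): 35
merge 35 and Y(41): 76
merge Z(68) and P(72): 140
merge Q(75) and 76: 151
merge 140 and 151: 291
Huffman total = 15 + 35 + 76 + 140 + 151 + 291 = 708 bits.
Saving = 873 − 708 = 165 bits.

165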